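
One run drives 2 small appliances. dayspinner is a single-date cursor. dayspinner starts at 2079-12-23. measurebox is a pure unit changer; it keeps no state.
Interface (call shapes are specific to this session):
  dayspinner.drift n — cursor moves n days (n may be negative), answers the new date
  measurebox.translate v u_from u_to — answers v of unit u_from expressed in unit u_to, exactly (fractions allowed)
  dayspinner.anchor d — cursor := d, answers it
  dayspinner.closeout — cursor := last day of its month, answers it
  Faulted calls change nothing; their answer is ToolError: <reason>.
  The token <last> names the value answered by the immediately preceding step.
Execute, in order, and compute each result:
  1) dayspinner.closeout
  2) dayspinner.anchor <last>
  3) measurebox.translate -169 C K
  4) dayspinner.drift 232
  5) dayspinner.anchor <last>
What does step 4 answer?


> dayspinner.closeout
[out] 2079-12-31
> dayspinner.anchor d='<last>'
[out] 2079-12-31
> measurebox.translate v='-169' u_from='C' u_to='K'
[out] 2083/20
> dayspinner.drift n='232'
[out] 2080-08-19
> dayspinner.anchor d='<last>'
[out] 2080-08-19

Answer: 2080-08-19


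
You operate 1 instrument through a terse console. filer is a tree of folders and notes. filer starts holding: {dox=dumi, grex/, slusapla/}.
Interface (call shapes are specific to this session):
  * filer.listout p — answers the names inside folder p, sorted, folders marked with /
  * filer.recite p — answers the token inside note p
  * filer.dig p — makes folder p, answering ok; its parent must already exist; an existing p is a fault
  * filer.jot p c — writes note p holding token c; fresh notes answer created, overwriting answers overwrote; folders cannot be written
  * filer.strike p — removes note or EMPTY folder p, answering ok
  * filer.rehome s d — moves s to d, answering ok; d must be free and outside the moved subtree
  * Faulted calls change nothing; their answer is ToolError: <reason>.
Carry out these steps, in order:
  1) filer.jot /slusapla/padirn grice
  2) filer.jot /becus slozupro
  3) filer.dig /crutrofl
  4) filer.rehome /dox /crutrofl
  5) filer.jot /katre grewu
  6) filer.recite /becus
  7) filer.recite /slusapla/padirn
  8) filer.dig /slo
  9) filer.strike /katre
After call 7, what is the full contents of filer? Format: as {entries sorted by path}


Answer: {becus=slozupro, crutrofl/, dox=dumi, grex/, katre=grewu, slusapla/, slusapla/padirn=grice}

Derivation:
% 1. filer.jot(p=/slusapla/padirn, c=grice) ~> created
% 2. filer.jot(p=/becus, c=slozupro) ~> created
% 3. filer.dig(p=/crutrofl) ~> ok
% 4. filer.rehome(s=/dox, d=/crutrofl) ~> ToolError: exists
% 5. filer.jot(p=/katre, c=grewu) ~> created
% 6. filer.recite(p=/becus) ~> slozupro
% 7. filer.recite(p=/slusapla/padirn) ~> grice
% 8. filer.dig(p=/slo) ~> ok
% 9. filer.strike(p=/katre) ~> ok


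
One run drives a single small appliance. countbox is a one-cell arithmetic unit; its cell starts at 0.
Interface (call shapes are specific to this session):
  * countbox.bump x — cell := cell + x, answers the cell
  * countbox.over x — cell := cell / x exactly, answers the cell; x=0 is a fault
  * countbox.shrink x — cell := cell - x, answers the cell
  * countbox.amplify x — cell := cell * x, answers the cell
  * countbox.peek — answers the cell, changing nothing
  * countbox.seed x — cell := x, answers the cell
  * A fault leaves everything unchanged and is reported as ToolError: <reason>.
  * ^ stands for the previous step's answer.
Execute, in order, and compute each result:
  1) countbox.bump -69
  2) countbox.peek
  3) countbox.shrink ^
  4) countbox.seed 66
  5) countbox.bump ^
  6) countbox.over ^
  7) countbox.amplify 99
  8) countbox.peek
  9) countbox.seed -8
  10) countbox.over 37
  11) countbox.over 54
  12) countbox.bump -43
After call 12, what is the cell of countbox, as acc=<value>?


Answer: acc=-42961/999

Derivation:
// bump(x→-69) == -69
// peek() == -69
// shrink(x→^) == 0
// seed(x→66) == 66
// bump(x→^) == 132
// over(x→^) == 1
// amplify(x→99) == 99
// peek() == 99
// seed(x→-8) == -8
// over(x→37) == -8/37
// over(x→54) == -4/999
// bump(x→-43) == -42961/999


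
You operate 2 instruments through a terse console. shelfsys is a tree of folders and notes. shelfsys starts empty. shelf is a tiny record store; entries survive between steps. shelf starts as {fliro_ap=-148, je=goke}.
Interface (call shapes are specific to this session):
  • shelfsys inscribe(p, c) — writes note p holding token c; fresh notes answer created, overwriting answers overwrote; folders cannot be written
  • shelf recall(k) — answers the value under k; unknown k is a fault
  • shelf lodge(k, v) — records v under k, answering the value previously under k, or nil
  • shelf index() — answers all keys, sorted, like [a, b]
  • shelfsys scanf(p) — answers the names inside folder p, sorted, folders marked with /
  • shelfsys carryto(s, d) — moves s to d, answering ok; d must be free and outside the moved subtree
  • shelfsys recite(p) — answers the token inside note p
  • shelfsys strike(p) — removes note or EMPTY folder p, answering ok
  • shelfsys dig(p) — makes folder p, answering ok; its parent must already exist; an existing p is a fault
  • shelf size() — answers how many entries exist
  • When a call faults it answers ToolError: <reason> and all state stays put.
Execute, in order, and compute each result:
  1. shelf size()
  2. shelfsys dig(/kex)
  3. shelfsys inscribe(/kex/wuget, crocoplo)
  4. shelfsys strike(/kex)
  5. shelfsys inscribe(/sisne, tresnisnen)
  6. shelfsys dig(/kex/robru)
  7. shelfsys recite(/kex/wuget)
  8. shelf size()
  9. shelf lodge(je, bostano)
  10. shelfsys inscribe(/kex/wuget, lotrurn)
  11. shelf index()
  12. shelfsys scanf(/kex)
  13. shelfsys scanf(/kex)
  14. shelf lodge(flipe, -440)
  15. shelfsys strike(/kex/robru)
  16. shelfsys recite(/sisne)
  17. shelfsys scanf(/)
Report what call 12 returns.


==> shelf size()
<== 2
==> shelfsys dig(p→/kex)
<== ok
==> shelfsys inscribe(p→/kex/wuget, c→crocoplo)
<== created
==> shelfsys strike(p→/kex)
<== ToolError: not empty
==> shelfsys inscribe(p→/sisne, c→tresnisnen)
<== created
==> shelfsys dig(p→/kex/robru)
<== ok
==> shelfsys recite(p→/kex/wuget)
<== crocoplo
==> shelf size()
<== 2
==> shelf lodge(k→je, v→bostano)
<== goke
==> shelfsys inscribe(p→/kex/wuget, c→lotrurn)
<== overwrote
==> shelf index()
<== [fliro_ap, je]
==> shelfsys scanf(p→/kex)
<== [robru/, wuget]
==> shelfsys scanf(p→/kex)
<== [robru/, wuget]
==> shelf lodge(k→flipe, v→-440)
<== nil
==> shelfsys strike(p→/kex/robru)
<== ok
==> shelfsys recite(p→/sisne)
<== tresnisnen
==> shelfsys scanf(p→/)
<== [kex/, sisne]

Answer: [robru/, wuget]


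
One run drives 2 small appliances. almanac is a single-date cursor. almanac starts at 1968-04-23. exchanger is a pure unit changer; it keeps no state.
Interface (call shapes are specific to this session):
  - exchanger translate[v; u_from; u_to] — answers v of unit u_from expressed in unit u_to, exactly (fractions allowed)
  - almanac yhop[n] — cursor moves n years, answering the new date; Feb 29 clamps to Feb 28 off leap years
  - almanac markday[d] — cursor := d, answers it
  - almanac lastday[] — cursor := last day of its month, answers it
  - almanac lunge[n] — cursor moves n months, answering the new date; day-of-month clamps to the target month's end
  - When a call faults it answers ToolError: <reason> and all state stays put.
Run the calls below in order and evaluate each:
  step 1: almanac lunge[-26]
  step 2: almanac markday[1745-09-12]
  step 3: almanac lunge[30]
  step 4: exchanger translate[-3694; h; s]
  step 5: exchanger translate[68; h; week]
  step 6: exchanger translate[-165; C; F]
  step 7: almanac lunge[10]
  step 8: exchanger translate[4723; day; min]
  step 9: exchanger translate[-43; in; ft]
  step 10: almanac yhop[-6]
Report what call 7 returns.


Invoking almanac lunge passing n→-26, which returns 1966-02-23.
I try almanac markday passing d→1745-09-12, giving 1745-09-12.
Invoking almanac lunge passing n→30: 1748-03-12.
Calling exchanger translate passing v→-3694, u_from→h, u_to→s, → -13298400.
Now I run exchanger translate passing v→68, u_from→h, u_to→week, → 17/42.
Now I run exchanger translate passing v→-165, u_from→C, u_to→F, yielding -265.
I call almanac lunge passing n→10, and observe 1749-01-12.
I run exchanger translate passing v→4723, u_from→day, u_to→min, which returns 6801120.
I use exchanger translate passing v→-43, u_from→in, u_to→ft: -43/12.
Calling almanac yhop passing n→-6, — result: 1743-01-12.

Answer: 1749-01-12


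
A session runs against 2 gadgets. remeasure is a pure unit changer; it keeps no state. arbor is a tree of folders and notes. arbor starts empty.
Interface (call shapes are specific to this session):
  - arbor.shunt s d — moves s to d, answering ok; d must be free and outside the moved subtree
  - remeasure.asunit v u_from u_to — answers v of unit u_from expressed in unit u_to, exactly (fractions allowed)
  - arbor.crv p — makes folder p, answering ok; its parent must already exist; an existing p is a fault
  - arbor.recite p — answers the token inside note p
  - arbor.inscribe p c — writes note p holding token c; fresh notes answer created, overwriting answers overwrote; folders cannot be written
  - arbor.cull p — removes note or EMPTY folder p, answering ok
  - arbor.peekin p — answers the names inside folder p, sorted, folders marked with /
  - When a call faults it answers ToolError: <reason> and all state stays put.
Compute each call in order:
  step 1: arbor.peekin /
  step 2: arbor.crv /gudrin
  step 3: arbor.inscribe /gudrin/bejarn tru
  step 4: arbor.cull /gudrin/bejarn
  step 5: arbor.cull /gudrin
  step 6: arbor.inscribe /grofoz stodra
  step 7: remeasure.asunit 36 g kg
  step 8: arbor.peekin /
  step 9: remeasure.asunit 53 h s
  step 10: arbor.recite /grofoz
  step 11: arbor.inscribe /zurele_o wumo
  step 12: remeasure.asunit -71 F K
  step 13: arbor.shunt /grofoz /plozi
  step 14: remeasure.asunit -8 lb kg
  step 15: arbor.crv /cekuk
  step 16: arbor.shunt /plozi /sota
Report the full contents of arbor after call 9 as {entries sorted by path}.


Answer: {grofoz=stodra}

Derivation:
# 1. arbor.peekin(p→/) => []
# 2. arbor.crv(p→/gudrin) => ok
# 3. arbor.inscribe(p→/gudrin/bejarn, c→tru) => created
# 4. arbor.cull(p→/gudrin/bejarn) => ok
# 5. arbor.cull(p→/gudrin) => ok
# 6. arbor.inscribe(p→/grofoz, c→stodra) => created
# 7. remeasure.asunit(v→36, u_from→g, u_to→kg) => 9/250
# 8. arbor.peekin(p→/) => [grofoz]
# 9. remeasure.asunit(v→53, u_from→h, u_to→s) => 190800
# 10. arbor.recite(p→/grofoz) => stodra
# 11. arbor.inscribe(p→/zurele_o, c→wumo) => created
# 12. remeasure.asunit(v→-71, u_from→F, u_to→K) => 38867/180
# 13. arbor.shunt(s→/grofoz, d→/plozi) => ok
# 14. remeasure.asunit(v→-8, u_from→lb, u_to→kg) => -45359237/12500000
# 15. arbor.crv(p→/cekuk) => ok
# 16. arbor.shunt(s→/plozi, d→/sota) => ok


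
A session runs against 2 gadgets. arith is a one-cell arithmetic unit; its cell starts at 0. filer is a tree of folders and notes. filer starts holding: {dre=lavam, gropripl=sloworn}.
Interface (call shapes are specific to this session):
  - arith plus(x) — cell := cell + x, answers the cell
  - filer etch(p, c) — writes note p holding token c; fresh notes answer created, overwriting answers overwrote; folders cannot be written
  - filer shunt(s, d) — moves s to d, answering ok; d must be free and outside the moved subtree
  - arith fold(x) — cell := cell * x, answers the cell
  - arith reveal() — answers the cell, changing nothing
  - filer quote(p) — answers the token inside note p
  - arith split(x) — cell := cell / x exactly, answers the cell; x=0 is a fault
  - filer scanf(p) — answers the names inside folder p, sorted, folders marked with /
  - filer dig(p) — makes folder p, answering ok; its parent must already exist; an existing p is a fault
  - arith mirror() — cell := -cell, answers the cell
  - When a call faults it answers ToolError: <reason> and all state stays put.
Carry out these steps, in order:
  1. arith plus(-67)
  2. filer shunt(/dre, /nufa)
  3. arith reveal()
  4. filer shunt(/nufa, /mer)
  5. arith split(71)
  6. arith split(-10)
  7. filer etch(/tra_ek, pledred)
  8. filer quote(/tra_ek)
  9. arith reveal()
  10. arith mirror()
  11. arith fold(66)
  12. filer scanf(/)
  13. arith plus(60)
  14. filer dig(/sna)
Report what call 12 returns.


Using arith plus with -67, — result: -67.
Next I call filer shunt with /dre, /nufa, → ok.
Using arith reveal, → -67.
Using filer shunt with /nufa, /mer, giving ok.
Now I run arith split with 71, giving -67/71.
I invoke arith split with -10, and get 67/710.
Calling filer etch with /tra_ek, pledred, and see created.
Calling filer quote with /tra_ek, which returns pledred.
Next I call arith reveal, and see 67/710.
Using arith mirror(), and get -67/710.
Invoking arith fold with 66, and get -2211/355.
Then filer scanf with /, which returns [gropripl, mer, tra_ek].
I call arith plus with 60, yielding 19089/355.
Using filer dig with /sna: ok.

Answer: [gropripl, mer, tra_ek]


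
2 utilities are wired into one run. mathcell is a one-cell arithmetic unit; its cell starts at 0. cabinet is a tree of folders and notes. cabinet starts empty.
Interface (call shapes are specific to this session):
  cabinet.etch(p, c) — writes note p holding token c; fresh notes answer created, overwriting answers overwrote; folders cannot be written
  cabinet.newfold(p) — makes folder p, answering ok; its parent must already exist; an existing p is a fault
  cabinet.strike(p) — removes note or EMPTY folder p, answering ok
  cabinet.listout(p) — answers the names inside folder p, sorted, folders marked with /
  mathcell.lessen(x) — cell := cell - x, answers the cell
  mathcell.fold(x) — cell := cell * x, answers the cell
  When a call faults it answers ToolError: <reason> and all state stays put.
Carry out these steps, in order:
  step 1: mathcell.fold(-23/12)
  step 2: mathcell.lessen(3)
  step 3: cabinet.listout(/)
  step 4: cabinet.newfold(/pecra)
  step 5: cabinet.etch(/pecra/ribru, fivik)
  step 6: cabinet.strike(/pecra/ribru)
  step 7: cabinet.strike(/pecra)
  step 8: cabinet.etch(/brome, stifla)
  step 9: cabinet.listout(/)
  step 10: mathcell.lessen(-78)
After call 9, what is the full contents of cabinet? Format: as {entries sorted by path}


==> mathcell.fold(x='-23/12')
<== 0
==> mathcell.lessen(x='3')
<== -3
==> cabinet.listout(p='/')
<== []
==> cabinet.newfold(p='/pecra')
<== ok
==> cabinet.etch(p='/pecra/ribru', c='fivik')
<== created
==> cabinet.strike(p='/pecra/ribru')
<== ok
==> cabinet.strike(p='/pecra')
<== ok
==> cabinet.etch(p='/brome', c='stifla')
<== created
==> cabinet.listout(p='/')
<== [brome]
==> mathcell.lessen(x='-78')
<== 75

Answer: {brome=stifla}


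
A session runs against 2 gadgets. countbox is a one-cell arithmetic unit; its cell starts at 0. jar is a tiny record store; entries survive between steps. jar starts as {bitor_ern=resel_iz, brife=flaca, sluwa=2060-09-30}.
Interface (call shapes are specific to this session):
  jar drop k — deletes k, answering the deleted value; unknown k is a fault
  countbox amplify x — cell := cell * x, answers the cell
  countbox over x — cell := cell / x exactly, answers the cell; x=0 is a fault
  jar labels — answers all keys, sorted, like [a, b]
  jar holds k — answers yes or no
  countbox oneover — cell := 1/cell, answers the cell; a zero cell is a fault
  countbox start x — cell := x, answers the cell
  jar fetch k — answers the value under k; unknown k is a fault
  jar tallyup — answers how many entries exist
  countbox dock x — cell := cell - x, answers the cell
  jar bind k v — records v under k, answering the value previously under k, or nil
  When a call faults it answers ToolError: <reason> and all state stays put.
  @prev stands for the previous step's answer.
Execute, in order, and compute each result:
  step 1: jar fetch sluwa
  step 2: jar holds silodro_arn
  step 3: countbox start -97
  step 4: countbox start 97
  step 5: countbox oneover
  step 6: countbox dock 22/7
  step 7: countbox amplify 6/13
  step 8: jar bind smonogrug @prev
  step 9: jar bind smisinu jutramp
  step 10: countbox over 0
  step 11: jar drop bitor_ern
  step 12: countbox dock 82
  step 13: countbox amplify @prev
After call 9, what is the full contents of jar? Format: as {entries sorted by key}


Answer: {bitor_ern=resel_iz, brife=flaca, sluwa=2060-09-30, smisinu=jutramp, smonogrug=-12762/8827}

Derivation:
CALL jar fetch[k='sluwa']
RET  2060-09-30
CALL jar holds[k='silodro_arn']
RET  no
CALL countbox start[x='-97']
RET  -97
CALL countbox start[x='97']
RET  97
CALL countbox oneover[]
RET  1/97
CALL countbox dock[x='22/7']
RET  -2127/679
CALL countbox amplify[x='6/13']
RET  -12762/8827
CALL jar bind[k='smonogrug'; v='@prev']
RET  nil
CALL jar bind[k='smisinu'; v='jutramp']
RET  nil
CALL countbox over[x='0']
RET  ToolError: division by zero
CALL jar drop[k='bitor_ern']
RET  resel_iz
CALL countbox dock[x='82']
RET  -736576/8827
CALL countbox amplify[x='@prev']
RET  542544203776/77915929


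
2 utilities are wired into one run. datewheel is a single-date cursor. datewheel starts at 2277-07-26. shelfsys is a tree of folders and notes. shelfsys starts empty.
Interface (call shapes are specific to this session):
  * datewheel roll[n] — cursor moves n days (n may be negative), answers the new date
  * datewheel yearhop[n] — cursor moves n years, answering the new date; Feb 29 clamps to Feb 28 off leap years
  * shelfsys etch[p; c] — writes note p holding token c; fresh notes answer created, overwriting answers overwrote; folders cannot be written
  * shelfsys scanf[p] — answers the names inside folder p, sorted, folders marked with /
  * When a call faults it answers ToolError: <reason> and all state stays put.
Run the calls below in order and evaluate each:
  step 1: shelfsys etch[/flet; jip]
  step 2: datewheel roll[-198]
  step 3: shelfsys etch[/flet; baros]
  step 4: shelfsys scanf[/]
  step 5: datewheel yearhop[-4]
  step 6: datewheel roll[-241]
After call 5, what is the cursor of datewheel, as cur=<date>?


Act: shelfsys etch[p→/flet; c→jip]
Obs: created
Act: datewheel roll[n→-198]
Obs: 2277-01-09
Act: shelfsys etch[p→/flet; c→baros]
Obs: overwrote
Act: shelfsys scanf[p→/]
Obs: [flet]
Act: datewheel yearhop[n→-4]
Obs: 2273-01-09
Act: datewheel roll[n→-241]
Obs: 2272-05-13

Answer: cur=2273-01-09


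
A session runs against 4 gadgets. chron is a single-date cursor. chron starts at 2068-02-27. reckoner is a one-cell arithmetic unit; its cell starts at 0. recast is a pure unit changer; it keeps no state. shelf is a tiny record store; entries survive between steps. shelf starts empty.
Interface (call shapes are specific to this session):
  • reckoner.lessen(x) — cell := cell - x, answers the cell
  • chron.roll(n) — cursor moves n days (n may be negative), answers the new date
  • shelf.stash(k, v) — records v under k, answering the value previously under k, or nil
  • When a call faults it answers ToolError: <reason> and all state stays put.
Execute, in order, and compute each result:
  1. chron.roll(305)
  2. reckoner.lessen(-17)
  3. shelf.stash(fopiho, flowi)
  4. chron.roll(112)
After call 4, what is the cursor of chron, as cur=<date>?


Answer: cur=2069-04-19

Derivation:
~$ roll n='305'
  2068-12-28
~$ lessen x='-17'
  17
~$ stash k='fopiho' v='flowi'
  nil
~$ roll n='112'
  2069-04-19


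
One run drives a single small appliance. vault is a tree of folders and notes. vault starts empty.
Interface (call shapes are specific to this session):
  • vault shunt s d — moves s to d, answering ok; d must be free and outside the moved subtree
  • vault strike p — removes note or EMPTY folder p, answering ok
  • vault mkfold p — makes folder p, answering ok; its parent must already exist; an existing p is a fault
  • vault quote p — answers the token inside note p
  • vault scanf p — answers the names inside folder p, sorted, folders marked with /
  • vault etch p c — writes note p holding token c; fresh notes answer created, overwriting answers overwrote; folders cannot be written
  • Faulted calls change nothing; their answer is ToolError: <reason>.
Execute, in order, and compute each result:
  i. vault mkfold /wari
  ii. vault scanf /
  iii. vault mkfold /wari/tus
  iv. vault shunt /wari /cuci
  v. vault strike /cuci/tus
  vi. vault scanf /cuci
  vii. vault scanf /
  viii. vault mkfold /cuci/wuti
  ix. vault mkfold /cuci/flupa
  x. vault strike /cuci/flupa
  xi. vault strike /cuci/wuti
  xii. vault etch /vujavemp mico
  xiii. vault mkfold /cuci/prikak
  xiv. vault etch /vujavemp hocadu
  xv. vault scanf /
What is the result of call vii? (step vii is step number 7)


Answer: [cuci/]

Derivation:
==> vault mkfold(p=/wari)
<== ok
==> vault scanf(p=/)
<== [wari/]
==> vault mkfold(p=/wari/tus)
<== ok
==> vault shunt(s=/wari, d=/cuci)
<== ok
==> vault strike(p=/cuci/tus)
<== ok
==> vault scanf(p=/cuci)
<== []
==> vault scanf(p=/)
<== [cuci/]
==> vault mkfold(p=/cuci/wuti)
<== ok
==> vault mkfold(p=/cuci/flupa)
<== ok
==> vault strike(p=/cuci/flupa)
<== ok
==> vault strike(p=/cuci/wuti)
<== ok
==> vault etch(p=/vujavemp, c=mico)
<== created
==> vault mkfold(p=/cuci/prikak)
<== ok
==> vault etch(p=/vujavemp, c=hocadu)
<== overwrote
==> vault scanf(p=/)
<== [cuci/, vujavemp]


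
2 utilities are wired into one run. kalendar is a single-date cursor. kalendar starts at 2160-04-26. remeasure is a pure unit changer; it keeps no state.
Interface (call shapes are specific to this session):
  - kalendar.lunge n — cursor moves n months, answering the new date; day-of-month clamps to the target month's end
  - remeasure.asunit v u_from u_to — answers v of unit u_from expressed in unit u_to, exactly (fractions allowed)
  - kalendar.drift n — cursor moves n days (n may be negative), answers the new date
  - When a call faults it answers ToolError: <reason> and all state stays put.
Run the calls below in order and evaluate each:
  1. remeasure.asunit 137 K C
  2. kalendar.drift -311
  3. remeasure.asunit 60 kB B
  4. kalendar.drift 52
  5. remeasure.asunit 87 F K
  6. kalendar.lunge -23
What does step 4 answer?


// remeasure.asunit(v→137, u_from→K, u_to→C) : -2723/20
// kalendar.drift(n→-311) : 2159-06-20
// remeasure.asunit(v→60, u_from→kB, u_to→B) : 60000
// kalendar.drift(n→52) : 2159-08-11
// remeasure.asunit(v→87, u_from→F, u_to→K) : 54667/180
// kalendar.lunge(n→-23) : 2157-09-11

Answer: 2159-08-11


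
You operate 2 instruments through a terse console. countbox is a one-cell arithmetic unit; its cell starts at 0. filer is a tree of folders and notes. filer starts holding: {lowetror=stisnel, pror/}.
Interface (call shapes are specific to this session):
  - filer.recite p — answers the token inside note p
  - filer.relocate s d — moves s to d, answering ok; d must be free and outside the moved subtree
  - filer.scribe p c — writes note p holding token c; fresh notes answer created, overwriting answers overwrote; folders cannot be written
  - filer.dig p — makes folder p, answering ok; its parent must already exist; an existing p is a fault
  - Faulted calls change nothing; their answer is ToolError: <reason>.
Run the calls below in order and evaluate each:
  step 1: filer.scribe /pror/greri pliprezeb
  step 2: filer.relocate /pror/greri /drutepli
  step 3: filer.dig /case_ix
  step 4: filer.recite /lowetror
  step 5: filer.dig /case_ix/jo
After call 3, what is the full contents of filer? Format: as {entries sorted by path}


Step: filer.scribe[p=/pror/greri; c=pliprezeb]
Result: created
Step: filer.relocate[s=/pror/greri; d=/drutepli]
Result: ok
Step: filer.dig[p=/case_ix]
Result: ok
Step: filer.recite[p=/lowetror]
Result: stisnel
Step: filer.dig[p=/case_ix/jo]
Result: ok

Answer: {case_ix/, drutepli=pliprezeb, lowetror=stisnel, pror/}


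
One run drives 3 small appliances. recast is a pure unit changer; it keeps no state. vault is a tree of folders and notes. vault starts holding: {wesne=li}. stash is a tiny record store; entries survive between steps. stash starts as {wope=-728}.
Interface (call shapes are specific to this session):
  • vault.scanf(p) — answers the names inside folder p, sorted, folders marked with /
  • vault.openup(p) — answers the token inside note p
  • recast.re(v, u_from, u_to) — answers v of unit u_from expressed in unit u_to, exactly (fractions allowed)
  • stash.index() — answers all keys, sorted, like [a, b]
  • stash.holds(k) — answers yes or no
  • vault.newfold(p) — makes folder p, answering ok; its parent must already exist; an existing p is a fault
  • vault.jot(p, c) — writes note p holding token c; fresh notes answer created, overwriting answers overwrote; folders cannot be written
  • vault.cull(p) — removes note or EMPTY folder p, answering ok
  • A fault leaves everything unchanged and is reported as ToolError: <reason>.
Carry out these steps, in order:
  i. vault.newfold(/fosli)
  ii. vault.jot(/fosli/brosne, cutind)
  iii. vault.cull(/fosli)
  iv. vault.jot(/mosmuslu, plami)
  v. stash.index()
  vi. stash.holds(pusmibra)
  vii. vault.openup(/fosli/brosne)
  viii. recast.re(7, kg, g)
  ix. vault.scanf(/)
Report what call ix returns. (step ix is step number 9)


Answer: [fosli/, mosmuslu, wesne]

Derivation:
// vault.newfold(p: /fosli) => ok
// vault.jot(p: /fosli/brosne, c: cutind) => created
// vault.cull(p: /fosli) => ToolError: not empty
// vault.jot(p: /mosmuslu, c: plami) => created
// stash.index() => [wope]
// stash.holds(k: pusmibra) => no
// vault.openup(p: /fosli/brosne) => cutind
// recast.re(v: 7, u_from: kg, u_to: g) => 7000
// vault.scanf(p: /) => [fosli/, mosmuslu, wesne]


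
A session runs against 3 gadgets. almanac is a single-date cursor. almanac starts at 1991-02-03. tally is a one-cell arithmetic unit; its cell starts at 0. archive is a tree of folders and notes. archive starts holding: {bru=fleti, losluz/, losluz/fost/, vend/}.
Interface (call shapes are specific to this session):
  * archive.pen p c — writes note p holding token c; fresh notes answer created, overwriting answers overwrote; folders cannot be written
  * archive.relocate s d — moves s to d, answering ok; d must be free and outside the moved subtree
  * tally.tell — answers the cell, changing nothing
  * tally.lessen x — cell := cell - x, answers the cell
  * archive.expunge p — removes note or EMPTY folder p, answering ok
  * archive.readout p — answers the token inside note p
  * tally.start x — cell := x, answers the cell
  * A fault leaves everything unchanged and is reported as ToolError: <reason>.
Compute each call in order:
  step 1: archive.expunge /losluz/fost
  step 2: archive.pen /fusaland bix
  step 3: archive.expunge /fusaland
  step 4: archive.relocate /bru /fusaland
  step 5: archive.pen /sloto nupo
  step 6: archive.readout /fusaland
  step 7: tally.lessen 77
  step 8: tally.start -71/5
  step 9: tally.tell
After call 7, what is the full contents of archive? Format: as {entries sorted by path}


Answer: {fusaland=fleti, losluz/, sloto=nupo, vend/}

Derivation:
>>> archive.expunge p=/losluz/fost
[out] ok
>>> archive.pen p=/fusaland c=bix
[out] created
>>> archive.expunge p=/fusaland
[out] ok
>>> archive.relocate s=/bru d=/fusaland
[out] ok
>>> archive.pen p=/sloto c=nupo
[out] created
>>> archive.readout p=/fusaland
[out] fleti
>>> tally.lessen x=77
[out] -77
>>> tally.start x=-71/5
[out] -71/5
>>> tally.tell
[out] -71/5


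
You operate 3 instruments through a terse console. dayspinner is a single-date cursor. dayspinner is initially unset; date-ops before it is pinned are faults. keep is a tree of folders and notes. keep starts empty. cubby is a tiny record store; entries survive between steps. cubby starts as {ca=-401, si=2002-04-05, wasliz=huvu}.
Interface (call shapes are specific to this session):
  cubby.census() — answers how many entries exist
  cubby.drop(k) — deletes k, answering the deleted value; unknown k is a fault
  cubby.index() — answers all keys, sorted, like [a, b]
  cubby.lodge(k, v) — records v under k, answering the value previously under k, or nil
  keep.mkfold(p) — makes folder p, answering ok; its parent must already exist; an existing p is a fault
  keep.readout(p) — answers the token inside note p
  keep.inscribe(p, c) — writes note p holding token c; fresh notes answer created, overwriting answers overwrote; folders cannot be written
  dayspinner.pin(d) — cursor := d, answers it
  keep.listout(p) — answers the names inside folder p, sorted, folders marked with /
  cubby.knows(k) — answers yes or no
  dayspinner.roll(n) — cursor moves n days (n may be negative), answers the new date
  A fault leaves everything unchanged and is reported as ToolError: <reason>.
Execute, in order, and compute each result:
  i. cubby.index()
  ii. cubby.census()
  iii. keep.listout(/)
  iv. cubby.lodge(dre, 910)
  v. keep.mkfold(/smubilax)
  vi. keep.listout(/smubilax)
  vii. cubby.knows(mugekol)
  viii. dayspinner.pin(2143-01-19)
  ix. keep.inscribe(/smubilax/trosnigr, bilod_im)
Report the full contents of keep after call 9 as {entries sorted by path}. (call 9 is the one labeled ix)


Answer: {smubilax/, smubilax/trosnigr=bilod_im}

Derivation:
> index
= [ca, si, wasliz]
> census
= 3
> listout p: /
= []
> lodge k: dre v: 910
= nil
> mkfold p: /smubilax
= ok
> listout p: /smubilax
= []
> knows k: mugekol
= no
> pin d: 2143-01-19
= 2143-01-19
> inscribe p: /smubilax/trosnigr c: bilod_im
= created


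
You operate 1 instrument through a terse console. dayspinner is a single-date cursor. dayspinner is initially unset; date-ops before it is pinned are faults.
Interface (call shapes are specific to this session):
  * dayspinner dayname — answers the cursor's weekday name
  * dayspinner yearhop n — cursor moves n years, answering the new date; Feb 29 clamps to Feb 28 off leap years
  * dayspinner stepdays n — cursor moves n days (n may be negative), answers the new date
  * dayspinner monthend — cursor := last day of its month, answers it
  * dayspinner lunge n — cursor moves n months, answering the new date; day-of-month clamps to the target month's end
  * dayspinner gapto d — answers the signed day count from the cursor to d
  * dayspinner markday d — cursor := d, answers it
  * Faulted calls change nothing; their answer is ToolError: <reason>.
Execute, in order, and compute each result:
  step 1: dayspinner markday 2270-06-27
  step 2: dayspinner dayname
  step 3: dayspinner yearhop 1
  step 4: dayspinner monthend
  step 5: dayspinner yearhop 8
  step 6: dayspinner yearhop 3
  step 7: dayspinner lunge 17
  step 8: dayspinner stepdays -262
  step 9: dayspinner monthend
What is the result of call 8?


Answer: 2283-03-13

Derivation:
Next I call dayspinner markday using d→2270-06-27, which returns 2270-06-27.
Calling dayspinner dayname, and get Monday.
I invoke dayspinner yearhop using n→1, → 2271-06-27.
I invoke dayspinner monthend(), — result: 2271-06-30.
Using dayspinner yearhop using n→8: 2279-06-30.
Invoking dayspinner yearhop using n→3: 2282-06-30.
I invoke dayspinner lunge using n→17, and see 2283-11-30.
Invoking dayspinner stepdays using n→-262, → 2283-03-13.
I call dayspinner monthend(), and observe 2283-03-31.


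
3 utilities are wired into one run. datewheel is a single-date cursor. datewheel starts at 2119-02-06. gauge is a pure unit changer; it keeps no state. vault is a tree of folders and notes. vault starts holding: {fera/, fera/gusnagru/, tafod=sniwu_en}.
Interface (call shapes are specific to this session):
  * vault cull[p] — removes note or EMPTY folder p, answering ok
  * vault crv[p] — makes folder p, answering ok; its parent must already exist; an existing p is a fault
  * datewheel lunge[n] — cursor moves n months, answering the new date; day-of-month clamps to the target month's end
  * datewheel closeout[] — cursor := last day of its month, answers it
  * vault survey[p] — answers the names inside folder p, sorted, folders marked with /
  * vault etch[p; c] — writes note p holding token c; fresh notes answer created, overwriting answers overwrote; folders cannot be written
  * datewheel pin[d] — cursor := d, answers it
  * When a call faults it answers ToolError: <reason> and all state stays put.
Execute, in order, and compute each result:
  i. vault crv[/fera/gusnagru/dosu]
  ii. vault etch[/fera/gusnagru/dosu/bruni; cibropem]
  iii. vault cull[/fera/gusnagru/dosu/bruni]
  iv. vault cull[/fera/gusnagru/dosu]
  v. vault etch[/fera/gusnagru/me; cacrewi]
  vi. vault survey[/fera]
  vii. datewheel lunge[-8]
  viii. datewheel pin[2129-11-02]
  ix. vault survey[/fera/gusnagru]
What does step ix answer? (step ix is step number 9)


>> vault crv(p→/fera/gusnagru/dosu)
<< ok
>> vault etch(p→/fera/gusnagru/dosu/bruni, c→cibropem)
<< created
>> vault cull(p→/fera/gusnagru/dosu/bruni)
<< ok
>> vault cull(p→/fera/gusnagru/dosu)
<< ok
>> vault etch(p→/fera/gusnagru/me, c→cacrewi)
<< created
>> vault survey(p→/fera)
<< [gusnagru/]
>> datewheel lunge(n→-8)
<< 2118-06-06
>> datewheel pin(d→2129-11-02)
<< 2129-11-02
>> vault survey(p→/fera/gusnagru)
<< [me]

Answer: [me]


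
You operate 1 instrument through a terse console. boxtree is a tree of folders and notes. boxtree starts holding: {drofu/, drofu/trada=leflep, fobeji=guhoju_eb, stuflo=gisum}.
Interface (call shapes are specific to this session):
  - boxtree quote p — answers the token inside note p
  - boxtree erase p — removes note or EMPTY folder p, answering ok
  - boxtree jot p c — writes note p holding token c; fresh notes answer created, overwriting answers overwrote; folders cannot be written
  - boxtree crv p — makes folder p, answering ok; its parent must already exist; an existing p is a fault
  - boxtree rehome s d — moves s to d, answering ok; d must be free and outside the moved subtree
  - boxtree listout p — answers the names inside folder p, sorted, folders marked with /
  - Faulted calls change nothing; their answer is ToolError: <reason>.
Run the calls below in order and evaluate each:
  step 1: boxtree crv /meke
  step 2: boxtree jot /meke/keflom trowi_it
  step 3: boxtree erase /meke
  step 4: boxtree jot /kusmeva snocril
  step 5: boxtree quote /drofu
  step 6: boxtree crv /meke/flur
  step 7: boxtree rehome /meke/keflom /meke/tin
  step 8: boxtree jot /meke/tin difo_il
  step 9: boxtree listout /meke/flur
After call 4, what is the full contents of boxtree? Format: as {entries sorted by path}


Answer: {drofu/, drofu/trada=leflep, fobeji=guhoju_eb, kusmeva=snocril, meke/, meke/keflom=trowi_it, stuflo=gisum}

Derivation:
> boxtree crv p→/meke
= ok
> boxtree jot p→/meke/keflom c→trowi_it
= created
> boxtree erase p→/meke
= ToolError: not empty
> boxtree jot p→/kusmeva c→snocril
= created
> boxtree quote p→/drofu
= ToolError: is a directory
> boxtree crv p→/meke/flur
= ok
> boxtree rehome s→/meke/keflom d→/meke/tin
= ok
> boxtree jot p→/meke/tin c→difo_il
= overwrote
> boxtree listout p→/meke/flur
= []


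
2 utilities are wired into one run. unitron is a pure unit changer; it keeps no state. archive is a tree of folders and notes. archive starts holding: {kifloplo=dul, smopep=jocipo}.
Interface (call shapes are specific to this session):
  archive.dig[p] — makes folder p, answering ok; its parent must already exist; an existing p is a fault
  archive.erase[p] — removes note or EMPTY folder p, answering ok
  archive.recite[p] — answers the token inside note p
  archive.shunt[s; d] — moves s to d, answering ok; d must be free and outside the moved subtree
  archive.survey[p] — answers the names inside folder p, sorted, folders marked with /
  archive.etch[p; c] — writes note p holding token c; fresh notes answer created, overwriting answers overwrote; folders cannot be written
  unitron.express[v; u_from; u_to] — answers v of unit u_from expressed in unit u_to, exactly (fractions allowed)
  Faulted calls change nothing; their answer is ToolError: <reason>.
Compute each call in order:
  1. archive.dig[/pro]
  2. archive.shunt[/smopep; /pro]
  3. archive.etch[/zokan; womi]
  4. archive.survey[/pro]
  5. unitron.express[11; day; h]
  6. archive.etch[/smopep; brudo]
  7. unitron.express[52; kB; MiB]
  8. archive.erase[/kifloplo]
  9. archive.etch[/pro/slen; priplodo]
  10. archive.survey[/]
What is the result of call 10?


Answer: [pro/, smopep, zokan]

Derivation:
Step: archive.dig[p='/pro']
Result: ok
Step: archive.shunt[s='/smopep'; d='/pro']
Result: ToolError: exists
Step: archive.etch[p='/zokan'; c='womi']
Result: created
Step: archive.survey[p='/pro']
Result: []
Step: unitron.express[v='11'; u_from='day'; u_to='h']
Result: 264
Step: archive.etch[p='/smopep'; c='brudo']
Result: overwrote
Step: unitron.express[v='52'; u_from='kB'; u_to='MiB']
Result: 1625/32768
Step: archive.erase[p='/kifloplo']
Result: ok
Step: archive.etch[p='/pro/slen'; c='priplodo']
Result: created
Step: archive.survey[p='/']
Result: [pro/, smopep, zokan]


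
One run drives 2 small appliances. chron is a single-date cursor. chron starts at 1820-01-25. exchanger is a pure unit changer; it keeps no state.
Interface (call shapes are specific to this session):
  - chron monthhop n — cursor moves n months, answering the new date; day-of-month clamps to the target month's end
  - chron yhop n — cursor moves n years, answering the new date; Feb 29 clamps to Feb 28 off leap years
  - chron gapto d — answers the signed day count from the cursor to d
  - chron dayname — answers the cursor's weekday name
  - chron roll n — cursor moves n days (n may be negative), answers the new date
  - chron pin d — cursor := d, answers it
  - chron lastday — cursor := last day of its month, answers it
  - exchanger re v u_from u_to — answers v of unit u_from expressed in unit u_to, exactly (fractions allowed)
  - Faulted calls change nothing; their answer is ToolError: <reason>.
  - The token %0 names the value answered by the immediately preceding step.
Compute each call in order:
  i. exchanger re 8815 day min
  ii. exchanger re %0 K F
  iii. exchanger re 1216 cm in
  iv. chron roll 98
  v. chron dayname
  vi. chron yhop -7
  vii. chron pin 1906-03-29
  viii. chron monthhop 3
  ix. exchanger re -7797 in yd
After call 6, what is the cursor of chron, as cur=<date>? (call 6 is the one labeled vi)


I call exchanger re passing v→8815, u_from→day, u_to→min, giving 12693600.
Next I call exchanger re passing v→%0, u_from→K, u_to→F, and see 2284802033/100.
Then exchanger re passing v→1216, u_from→cm, u_to→in, which returns 60800/127.
I run chron roll passing n→98, and get 1820-05-02.
I use chron dayname(), → Tuesday.
Then chron yhop passing n→-7, which returns 1813-05-02.
Now I run chron pin passing d→1906-03-29, and get 1906-03-29.
Invoking chron monthhop passing n→3, which returns 1906-06-29.
Next I call exchanger re passing v→-7797, u_from→in, u_to→yd, and get -2599/12.

Answer: cur=1813-05-02


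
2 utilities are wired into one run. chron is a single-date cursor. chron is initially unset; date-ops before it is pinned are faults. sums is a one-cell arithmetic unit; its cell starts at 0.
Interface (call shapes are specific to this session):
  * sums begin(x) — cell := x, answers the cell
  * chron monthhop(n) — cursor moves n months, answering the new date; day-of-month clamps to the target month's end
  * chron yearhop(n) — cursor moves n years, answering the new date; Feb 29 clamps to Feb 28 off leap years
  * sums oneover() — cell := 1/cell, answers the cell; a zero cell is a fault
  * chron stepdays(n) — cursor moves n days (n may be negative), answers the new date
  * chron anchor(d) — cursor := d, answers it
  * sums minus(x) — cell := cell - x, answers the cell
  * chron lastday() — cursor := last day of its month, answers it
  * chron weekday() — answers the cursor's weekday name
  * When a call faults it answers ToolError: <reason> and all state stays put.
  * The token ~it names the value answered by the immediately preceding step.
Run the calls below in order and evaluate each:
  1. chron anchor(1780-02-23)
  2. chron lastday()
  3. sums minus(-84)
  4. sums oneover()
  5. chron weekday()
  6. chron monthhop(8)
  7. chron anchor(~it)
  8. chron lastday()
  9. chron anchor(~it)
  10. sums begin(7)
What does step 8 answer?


Answer: 1780-10-31

Derivation:
==> chron anchor(d→1780-02-23)
<== 1780-02-23
==> chron lastday()
<== 1780-02-29
==> sums minus(x→-84)
<== 84
==> sums oneover()
<== 1/84
==> chron weekday()
<== Tuesday
==> chron monthhop(n→8)
<== 1780-10-29
==> chron anchor(d→~it)
<== 1780-10-29
==> chron lastday()
<== 1780-10-31
==> chron anchor(d→~it)
<== 1780-10-31
==> sums begin(x→7)
<== 7
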